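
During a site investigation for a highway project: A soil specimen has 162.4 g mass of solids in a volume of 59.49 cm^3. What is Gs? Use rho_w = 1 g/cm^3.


Result: 2.73

Derivation:
Using Gs = m_s / (V_s * rho_w)
Since rho_w = 1 g/cm^3:
Gs = 162.4 / 59.49
Gs = 2.73


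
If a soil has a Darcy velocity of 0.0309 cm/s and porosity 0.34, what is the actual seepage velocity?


Using v_s = v_d / n
v_s = 0.0309 / 0.34
v_s = 0.09088 cm/s


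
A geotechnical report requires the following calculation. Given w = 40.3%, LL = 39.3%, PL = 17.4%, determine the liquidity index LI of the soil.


Result: 1.046

Derivation:
First compute the plasticity index:
PI = LL - PL = 39.3 - 17.4 = 21.9
Then compute the liquidity index:
LI = (w - PL) / PI
LI = (40.3 - 17.4) / 21.9
LI = 1.046


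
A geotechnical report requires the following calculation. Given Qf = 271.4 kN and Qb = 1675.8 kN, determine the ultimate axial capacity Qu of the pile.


Using Qu = Qf + Qb
Qu = 271.4 + 1675.8
Qu = 1947.2 kN


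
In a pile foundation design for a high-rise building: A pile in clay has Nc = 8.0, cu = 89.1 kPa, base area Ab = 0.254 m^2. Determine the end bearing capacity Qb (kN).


Using Qb = Nc * cu * Ab
Qb = 8.0 * 89.1 * 0.254
Qb = 181.05 kN


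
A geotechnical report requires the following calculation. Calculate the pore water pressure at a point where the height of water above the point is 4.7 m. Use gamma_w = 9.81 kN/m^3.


Using u = gamma_w * h_w
u = 9.81 * 4.7
u = 46.11 kPa


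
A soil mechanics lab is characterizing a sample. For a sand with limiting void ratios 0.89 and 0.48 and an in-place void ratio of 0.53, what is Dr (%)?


Using Dr = (e_max - e) / (e_max - e_min) * 100
e_max - e = 0.89 - 0.53 = 0.36
e_max - e_min = 0.89 - 0.48 = 0.41
Dr = 0.36 / 0.41 * 100
Dr = 87.8 %


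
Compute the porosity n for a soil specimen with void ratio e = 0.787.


Result: 0.4404

Derivation:
Using the relation n = e / (1 + e)
n = 0.787 / (1 + 0.787)
n = 0.787 / 1.787
n = 0.4404


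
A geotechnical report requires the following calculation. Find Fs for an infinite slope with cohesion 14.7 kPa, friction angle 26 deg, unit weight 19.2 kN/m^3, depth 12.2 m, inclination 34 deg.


Using Fs = c / (gamma*H*sin(beta)*cos(beta)) + tan(phi)/tan(beta)
Cohesion contribution = 14.7 / (19.2*12.2*sin(34)*cos(34))
Cohesion contribution = 0.135369
Friction contribution = tan(26)/tan(34) = 0.723093
Fs = 0.135369 + 0.723093
Fs = 0.858


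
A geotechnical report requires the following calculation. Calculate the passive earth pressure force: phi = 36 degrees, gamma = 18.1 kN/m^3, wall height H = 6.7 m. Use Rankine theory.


Compute passive earth pressure coefficient:
Kp = tan^2(45 + phi/2) = tan^2(63.0) = 3.85184
Compute passive force:
Pp = 0.5 * Kp * gamma * H^2
Pp = 0.5 * 3.85184 * 18.1 * 6.7^2
Pp = 1564.83 kN/m


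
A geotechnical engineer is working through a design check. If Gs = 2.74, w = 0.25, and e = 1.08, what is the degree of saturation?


Using S = Gs * w / e
S = 2.74 * 0.25 / 1.08
S = 0.6343


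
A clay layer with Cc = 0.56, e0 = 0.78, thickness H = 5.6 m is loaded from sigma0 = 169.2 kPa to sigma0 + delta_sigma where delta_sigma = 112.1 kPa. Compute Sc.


Using Sc = Cc * H / (1 + e0) * log10((sigma0 + delta_sigma) / sigma0)
Stress ratio = (169.2 + 112.1) / 169.2 = 1.66253
log10(1.66253) = 0.220769
Cc * H / (1 + e0) = 0.56 * 5.6 / (1 + 0.78) = 1.7618
Sc = 1.7618 * 0.220769
Sc = 0.389 m


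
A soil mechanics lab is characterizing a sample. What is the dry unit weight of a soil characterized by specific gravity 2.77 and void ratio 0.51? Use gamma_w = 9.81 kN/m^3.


Result: 17.996 kN/m^3

Derivation:
Using gamma_d = Gs * gamma_w / (1 + e)
gamma_d = 2.77 * 9.81 / (1 + 0.51)
gamma_d = 2.77 * 9.81 / 1.51
gamma_d = 17.996 kN/m^3


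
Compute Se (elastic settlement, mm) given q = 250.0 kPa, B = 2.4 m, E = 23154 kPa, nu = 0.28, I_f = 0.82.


Using Se = q * B * (1 - nu^2) * I_f / E
1 - nu^2 = 1 - 0.28^2 = 0.9216
Se = 250.0 * 2.4 * 0.9216 * 0.82 / 23154
Se = 0.019583 m
Convert to mm: Se = 0.019583 * 1000 = 19.583 mm


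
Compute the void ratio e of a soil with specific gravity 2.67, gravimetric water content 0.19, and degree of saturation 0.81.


Using the relation e = Gs * w / S
e = 2.67 * 0.19 / 0.81
e = 0.6263


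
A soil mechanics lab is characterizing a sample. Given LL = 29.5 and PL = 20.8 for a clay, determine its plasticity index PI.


Result: 8.7

Derivation:
Using PI = LL - PL
PI = 29.5 - 20.8
PI = 8.7


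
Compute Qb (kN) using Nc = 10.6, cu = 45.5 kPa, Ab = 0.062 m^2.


Result: 29.9 kN

Derivation:
Using Qb = Nc * cu * Ab
Qb = 10.6 * 45.5 * 0.062
Qb = 29.9 kN


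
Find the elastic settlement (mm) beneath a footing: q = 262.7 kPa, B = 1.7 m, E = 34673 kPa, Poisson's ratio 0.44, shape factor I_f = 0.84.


Result: 8.725 mm

Derivation:
Using Se = q * B * (1 - nu^2) * I_f / E
1 - nu^2 = 1 - 0.44^2 = 0.8064
Se = 262.7 * 1.7 * 0.8064 * 0.84 / 34673
Se = 0.008725 m
Convert to mm: Se = 0.008725 * 1000 = 8.725 mm


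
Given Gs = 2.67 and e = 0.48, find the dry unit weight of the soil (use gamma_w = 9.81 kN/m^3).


Using gamma_d = Gs * gamma_w / (1 + e)
gamma_d = 2.67 * 9.81 / (1 + 0.48)
gamma_d = 2.67 * 9.81 / 1.48
gamma_d = 17.698 kN/m^3


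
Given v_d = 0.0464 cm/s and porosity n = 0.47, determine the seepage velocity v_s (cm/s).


Using v_s = v_d / n
v_s = 0.0464 / 0.47
v_s = 0.09872 cm/s


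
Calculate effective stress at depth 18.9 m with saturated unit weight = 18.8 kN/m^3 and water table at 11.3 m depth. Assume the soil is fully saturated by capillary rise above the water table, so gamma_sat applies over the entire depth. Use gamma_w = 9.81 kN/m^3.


Total stress = gamma_sat * depth
sigma = 18.8 * 18.9 = 355.32 kPa
Pore water pressure u = gamma_w * (depth - d_wt)
u = 9.81 * (18.9 - 11.3) = 74.556 kPa
Effective stress = sigma - u
sigma' = 355.32 - 74.556 = 280.76 kPa


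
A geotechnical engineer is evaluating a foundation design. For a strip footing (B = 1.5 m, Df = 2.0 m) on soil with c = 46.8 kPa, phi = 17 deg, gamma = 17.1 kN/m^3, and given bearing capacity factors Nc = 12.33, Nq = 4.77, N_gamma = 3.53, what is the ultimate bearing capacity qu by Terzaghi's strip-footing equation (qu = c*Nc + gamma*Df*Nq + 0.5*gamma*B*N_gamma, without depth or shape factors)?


Result: 785.45 kPa

Derivation:
Compute qu = c*Nc + gamma*Df*Nq + 0.5*gamma*B*N_gamma
Term 1: 46.8 * 12.33 = 577.044
Term 2: 17.1 * 2.0 * 4.77 = 163.134
Term 3: 0.5 * 17.1 * 1.5 * 3.53 = 45.27225
qu = 577.044 + 163.134 + 45.27225
qu = 785.45 kPa


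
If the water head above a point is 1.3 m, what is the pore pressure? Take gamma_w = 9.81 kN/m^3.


Using u = gamma_w * h_w
u = 9.81 * 1.3
u = 12.75 kPa


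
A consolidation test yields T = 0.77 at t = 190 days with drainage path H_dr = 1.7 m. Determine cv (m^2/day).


Using cv = T * H_dr^2 / t
H_dr^2 = 1.7^2 = 2.89
cv = 0.77 * 2.89 / 190
cv = 0.01171 m^2/day


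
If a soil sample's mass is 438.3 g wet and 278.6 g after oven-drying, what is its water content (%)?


Result: 57.32 %

Derivation:
Using w = (m_wet - m_dry) / m_dry * 100
m_wet - m_dry = 438.3 - 278.6 = 159.7 g
w = 159.7 / 278.6 * 100
w = 57.32 %


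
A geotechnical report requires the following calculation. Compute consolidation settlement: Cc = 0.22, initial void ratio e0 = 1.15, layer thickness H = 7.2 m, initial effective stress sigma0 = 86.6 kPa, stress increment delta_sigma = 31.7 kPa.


Using Sc = Cc * H / (1 + e0) * log10((sigma0 + delta_sigma) / sigma0)
Stress ratio = (86.6 + 31.7) / 86.6 = 1.36605
log10(1.36605) = 0.135467
Cc * H / (1 + e0) = 0.22 * 7.2 / (1 + 1.15) = 0.736744
Sc = 0.736744 * 0.135467
Sc = 0.0998 m


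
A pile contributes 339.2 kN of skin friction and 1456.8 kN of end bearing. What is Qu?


Using Qu = Qf + Qb
Qu = 339.2 + 1456.8
Qu = 1796.0 kN


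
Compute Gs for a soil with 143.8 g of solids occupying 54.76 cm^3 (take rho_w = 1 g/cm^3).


Using Gs = m_s / (V_s * rho_w)
Since rho_w = 1 g/cm^3:
Gs = 143.8 / 54.76
Gs = 2.626


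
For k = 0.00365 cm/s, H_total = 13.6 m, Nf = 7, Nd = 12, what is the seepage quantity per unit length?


Convert k to m/s for unit consistency with H:
k = 0.00365 cm/s = 0.00365 / 100 m/s = 3.65e-05 m/s
Using q = k * H * Nf / Nd
Nf / Nd = 7 / 12 = 0.5833
q = 3.65e-05 * 13.6 * 0.5833
q = 0.0002896 m^3/s per m


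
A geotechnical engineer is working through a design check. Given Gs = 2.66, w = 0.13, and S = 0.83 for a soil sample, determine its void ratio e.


Using the relation e = Gs * w / S
e = 2.66 * 0.13 / 0.83
e = 0.4166


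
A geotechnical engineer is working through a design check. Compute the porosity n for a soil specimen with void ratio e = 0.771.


Result: 0.4353

Derivation:
Using the relation n = e / (1 + e)
n = 0.771 / (1 + 0.771)
n = 0.771 / 1.771
n = 0.4353


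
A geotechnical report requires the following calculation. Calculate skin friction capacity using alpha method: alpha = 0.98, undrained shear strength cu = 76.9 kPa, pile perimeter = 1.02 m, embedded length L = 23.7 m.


Result: 1821.8 kN

Derivation:
Using Qs = alpha * cu * perimeter * L
Qs = 0.98 * 76.9 * 1.02 * 23.7
Qs = 1821.8 kN


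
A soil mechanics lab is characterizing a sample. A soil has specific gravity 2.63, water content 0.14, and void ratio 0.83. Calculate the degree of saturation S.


Result: 0.4436

Derivation:
Using S = Gs * w / e
S = 2.63 * 0.14 / 0.83
S = 0.4436


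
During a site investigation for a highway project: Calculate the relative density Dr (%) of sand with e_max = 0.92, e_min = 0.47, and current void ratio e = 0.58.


Using Dr = (e_max - e) / (e_max - e_min) * 100
e_max - e = 0.92 - 0.58 = 0.34
e_max - e_min = 0.92 - 0.47 = 0.45
Dr = 0.34 / 0.45 * 100
Dr = 75.56 %


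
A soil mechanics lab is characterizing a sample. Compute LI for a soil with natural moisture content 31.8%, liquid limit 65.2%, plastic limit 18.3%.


Result: 0.288

Derivation:
First compute the plasticity index:
PI = LL - PL = 65.2 - 18.3 = 46.9
Then compute the liquidity index:
LI = (w - PL) / PI
LI = (31.8 - 18.3) / 46.9
LI = 0.288


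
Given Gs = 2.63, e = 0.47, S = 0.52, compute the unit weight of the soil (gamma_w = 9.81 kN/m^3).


Result: 19.182 kN/m^3

Derivation:
Using gamma = gamma_w * (Gs + S*e) / (1 + e)
Numerator: Gs + S*e = 2.63 + 0.52*0.47 = 2.8744
Denominator: 1 + e = 1 + 0.47 = 1.47
gamma = 9.81 * 2.8744 / 1.47
gamma = 19.182 kN/m^3


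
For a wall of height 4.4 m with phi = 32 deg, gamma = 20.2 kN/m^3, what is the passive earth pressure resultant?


Result: 636.39 kN/m

Derivation:
Compute passive earth pressure coefficient:
Kp = tan^2(45 + phi/2) = tan^2(61.0) = 3.254588
Compute passive force:
Pp = 0.5 * Kp * gamma * H^2
Pp = 0.5 * 3.254588 * 20.2 * 4.4^2
Pp = 636.39 kN/m


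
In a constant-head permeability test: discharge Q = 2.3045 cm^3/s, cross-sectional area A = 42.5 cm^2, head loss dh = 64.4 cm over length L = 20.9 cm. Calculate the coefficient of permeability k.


Compute hydraulic gradient:
i = dh / L = 64.4 / 20.9 = 3.08134
Then apply Darcy's law:
k = Q / (A * i)
k = 2.3045 / (42.5 * 3.08134)
k = 2.3045 / 130.957
k = 0.017597 cm/s


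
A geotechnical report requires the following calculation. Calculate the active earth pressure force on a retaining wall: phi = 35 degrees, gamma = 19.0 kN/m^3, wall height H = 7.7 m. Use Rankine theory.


Result: 152.64 kN/m

Derivation:
Compute active earth pressure coefficient:
Ka = tan^2(45 - phi/2) = tan^2(27.5) = 0.27099
Compute active force:
Pa = 0.5 * Ka * gamma * H^2
Pa = 0.5 * 0.27099 * 19.0 * 7.7^2
Pa = 152.64 kN/m


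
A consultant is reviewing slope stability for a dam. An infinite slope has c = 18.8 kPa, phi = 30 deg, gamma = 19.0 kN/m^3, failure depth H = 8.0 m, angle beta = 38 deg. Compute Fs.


Using Fs = c / (gamma*H*sin(beta)*cos(beta)) + tan(phi)/tan(beta)
Cohesion contribution = 18.8 / (19.0*8.0*sin(38)*cos(38))
Cohesion contribution = 0.254941
Friction contribution = tan(30)/tan(38) = 0.738975
Fs = 0.254941 + 0.738975
Fs = 0.994


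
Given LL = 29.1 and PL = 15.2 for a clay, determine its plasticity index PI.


Using PI = LL - PL
PI = 29.1 - 15.2
PI = 13.9


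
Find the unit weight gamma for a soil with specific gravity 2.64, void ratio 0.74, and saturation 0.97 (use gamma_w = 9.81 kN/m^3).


Result: 18.931 kN/m^3

Derivation:
Using gamma = gamma_w * (Gs + S*e) / (1 + e)
Numerator: Gs + S*e = 2.64 + 0.97*0.74 = 3.3578
Denominator: 1 + e = 1 + 0.74 = 1.74
gamma = 9.81 * 3.3578 / 1.74
gamma = 18.931 kN/m^3


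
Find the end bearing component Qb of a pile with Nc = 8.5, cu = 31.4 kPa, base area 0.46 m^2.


Using Qb = Nc * cu * Ab
Qb = 8.5 * 31.4 * 0.46
Qb = 122.77 kN


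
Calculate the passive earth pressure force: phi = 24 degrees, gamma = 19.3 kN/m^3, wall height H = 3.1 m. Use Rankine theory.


Compute passive earth pressure coefficient:
Kp = tan^2(45 + phi/2) = tan^2(57.0) = 2.371184
Compute passive force:
Pp = 0.5 * Kp * gamma * H^2
Pp = 0.5 * 2.371184 * 19.3 * 3.1^2
Pp = 219.9 kN/m


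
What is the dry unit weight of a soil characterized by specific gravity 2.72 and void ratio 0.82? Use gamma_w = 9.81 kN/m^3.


Using gamma_d = Gs * gamma_w / (1 + e)
gamma_d = 2.72 * 9.81 / (1 + 0.82)
gamma_d = 2.72 * 9.81 / 1.82
gamma_d = 14.661 kN/m^3


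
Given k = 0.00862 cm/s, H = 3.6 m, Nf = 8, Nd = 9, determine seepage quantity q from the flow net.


Convert k to m/s for unit consistency with H:
k = 0.00862 cm/s = 0.00862 / 100 m/s = 8.62e-05 m/s
Using q = k * H * Nf / Nd
Nf / Nd = 8 / 9 = 0.8889
q = 8.62e-05 * 3.6 * 0.8889
q = 0.0002758 m^3/s per m


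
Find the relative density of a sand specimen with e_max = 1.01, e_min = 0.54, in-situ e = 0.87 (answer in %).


Result: 29.79 %

Derivation:
Using Dr = (e_max - e) / (e_max - e_min) * 100
e_max - e = 1.01 - 0.87 = 0.14
e_max - e_min = 1.01 - 0.54 = 0.47
Dr = 0.14 / 0.47 * 100
Dr = 29.79 %


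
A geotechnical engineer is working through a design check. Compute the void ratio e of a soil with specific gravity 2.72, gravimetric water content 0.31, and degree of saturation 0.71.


Using the relation e = Gs * w / S
e = 2.72 * 0.31 / 0.71
e = 1.1876


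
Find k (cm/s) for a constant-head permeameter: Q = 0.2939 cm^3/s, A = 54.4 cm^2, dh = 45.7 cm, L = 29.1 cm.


Result: 0.00344 cm/s

Derivation:
Compute hydraulic gradient:
i = dh / L = 45.7 / 29.1 = 1.57045
Then apply Darcy's law:
k = Q / (A * i)
k = 0.2939 / (54.4 * 1.57045)
k = 0.2939 / 85.4323
k = 0.00344 cm/s


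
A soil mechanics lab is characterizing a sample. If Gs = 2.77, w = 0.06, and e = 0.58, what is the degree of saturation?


Using S = Gs * w / e
S = 2.77 * 0.06 / 0.58
S = 0.2866


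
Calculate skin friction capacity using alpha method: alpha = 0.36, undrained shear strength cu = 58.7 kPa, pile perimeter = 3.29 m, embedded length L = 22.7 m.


Using Qs = alpha * cu * perimeter * L
Qs = 0.36 * 58.7 * 3.29 * 22.7
Qs = 1578.2 kN


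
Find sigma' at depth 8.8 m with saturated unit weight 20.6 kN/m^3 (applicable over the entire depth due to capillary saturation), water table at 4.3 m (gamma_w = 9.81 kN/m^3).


Total stress = gamma_sat * depth
sigma = 20.6 * 8.8 = 181.28 kPa
Pore water pressure u = gamma_w * (depth - d_wt)
u = 9.81 * (8.8 - 4.3) = 44.145 kPa
Effective stress = sigma - u
sigma' = 181.28 - 44.145 = 137.14 kPa


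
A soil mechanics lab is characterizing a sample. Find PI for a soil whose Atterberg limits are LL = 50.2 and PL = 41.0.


Using PI = LL - PL
PI = 50.2 - 41.0
PI = 9.2


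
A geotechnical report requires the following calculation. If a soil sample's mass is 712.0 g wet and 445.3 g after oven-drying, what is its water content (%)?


Using w = (m_wet - m_dry) / m_dry * 100
m_wet - m_dry = 712.0 - 445.3 = 266.7 g
w = 266.7 / 445.3 * 100
w = 59.89 %


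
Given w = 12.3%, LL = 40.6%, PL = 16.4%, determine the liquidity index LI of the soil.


Result: -0.169

Derivation:
First compute the plasticity index:
PI = LL - PL = 40.6 - 16.4 = 24.2
Then compute the liquidity index:
LI = (w - PL) / PI
LI = (12.3 - 16.4) / 24.2
LI = -0.169


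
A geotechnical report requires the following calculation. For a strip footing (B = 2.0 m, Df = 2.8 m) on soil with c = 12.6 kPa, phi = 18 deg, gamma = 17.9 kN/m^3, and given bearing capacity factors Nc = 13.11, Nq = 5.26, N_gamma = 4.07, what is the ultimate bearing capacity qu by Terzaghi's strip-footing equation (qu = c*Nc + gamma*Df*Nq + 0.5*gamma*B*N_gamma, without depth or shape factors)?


Compute qu = c*Nc + gamma*Df*Nq + 0.5*gamma*B*N_gamma
Term 1: 12.6 * 13.11 = 165.186
Term 2: 17.9 * 2.8 * 5.26 = 263.6312
Term 3: 0.5 * 17.9 * 2.0 * 4.07 = 72.853
qu = 165.186 + 263.6312 + 72.853
qu = 501.67 kPa


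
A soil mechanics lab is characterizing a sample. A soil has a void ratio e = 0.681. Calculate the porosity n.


Result: 0.4051

Derivation:
Using the relation n = e / (1 + e)
n = 0.681 / (1 + 0.681)
n = 0.681 / 1.681
n = 0.4051


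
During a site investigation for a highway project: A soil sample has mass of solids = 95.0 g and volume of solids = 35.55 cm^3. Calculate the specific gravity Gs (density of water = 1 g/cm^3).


Result: 2.672

Derivation:
Using Gs = m_s / (V_s * rho_w)
Since rho_w = 1 g/cm^3:
Gs = 95.0 / 35.55
Gs = 2.672


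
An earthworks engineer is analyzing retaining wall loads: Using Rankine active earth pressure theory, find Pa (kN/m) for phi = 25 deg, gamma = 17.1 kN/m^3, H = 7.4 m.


Compute active earth pressure coefficient:
Ka = tan^2(45 - phi/2) = tan^2(32.5) = 0.405859
Compute active force:
Pa = 0.5 * Ka * gamma * H^2
Pa = 0.5 * 0.405859 * 17.1 * 7.4^2
Pa = 190.02 kN/m


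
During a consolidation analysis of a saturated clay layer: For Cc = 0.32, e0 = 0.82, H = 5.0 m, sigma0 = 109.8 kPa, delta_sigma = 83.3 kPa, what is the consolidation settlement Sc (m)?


Using Sc = Cc * H / (1 + e0) * log10((sigma0 + delta_sigma) / sigma0)
Stress ratio = (109.8 + 83.3) / 109.8 = 1.75865
log10(1.75865) = 0.24518
Cc * H / (1 + e0) = 0.32 * 5.0 / (1 + 0.82) = 0.879121
Sc = 0.879121 * 0.24518
Sc = 0.2155 m


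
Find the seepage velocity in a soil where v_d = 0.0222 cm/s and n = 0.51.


Using v_s = v_d / n
v_s = 0.0222 / 0.51
v_s = 0.04353 cm/s


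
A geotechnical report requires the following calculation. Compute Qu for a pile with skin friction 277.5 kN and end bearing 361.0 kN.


Result: 638.5 kN

Derivation:
Using Qu = Qf + Qb
Qu = 277.5 + 361.0
Qu = 638.5 kN


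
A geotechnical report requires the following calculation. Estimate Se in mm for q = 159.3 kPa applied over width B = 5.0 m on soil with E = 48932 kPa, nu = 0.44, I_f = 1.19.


Result: 15.62 mm

Derivation:
Using Se = q * B * (1 - nu^2) * I_f / E
1 - nu^2 = 1 - 0.44^2 = 0.8064
Se = 159.3 * 5.0 * 0.8064 * 1.19 / 48932
Se = 0.015620 m
Convert to mm: Se = 0.015620 * 1000 = 15.62 mm


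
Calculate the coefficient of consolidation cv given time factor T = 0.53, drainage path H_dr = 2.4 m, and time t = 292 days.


Result: 0.01045 m^2/day

Derivation:
Using cv = T * H_dr^2 / t
H_dr^2 = 2.4^2 = 5.76
cv = 0.53 * 5.76 / 292
cv = 0.01045 m^2/day


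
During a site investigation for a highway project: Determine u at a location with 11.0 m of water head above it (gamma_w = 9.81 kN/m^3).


Using u = gamma_w * h_w
u = 9.81 * 11.0
u = 107.91 kPa


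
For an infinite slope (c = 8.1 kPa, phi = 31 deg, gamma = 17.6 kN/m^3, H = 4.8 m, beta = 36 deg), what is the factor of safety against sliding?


Result: 1.029

Derivation:
Using Fs = c / (gamma*H*sin(beta)*cos(beta)) + tan(phi)/tan(beta)
Cohesion contribution = 8.1 / (17.6*4.8*sin(36)*cos(36))
Cohesion contribution = 0.20163
Friction contribution = tan(31)/tan(36) = 0.827014
Fs = 0.20163 + 0.827014
Fs = 1.029


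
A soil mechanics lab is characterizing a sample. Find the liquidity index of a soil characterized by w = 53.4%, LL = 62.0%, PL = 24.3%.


Result: 0.772

Derivation:
First compute the plasticity index:
PI = LL - PL = 62.0 - 24.3 = 37.7
Then compute the liquidity index:
LI = (w - PL) / PI
LI = (53.4 - 24.3) / 37.7
LI = 0.772


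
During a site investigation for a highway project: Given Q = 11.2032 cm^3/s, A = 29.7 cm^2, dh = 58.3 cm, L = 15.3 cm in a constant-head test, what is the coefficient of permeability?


Compute hydraulic gradient:
i = dh / L = 58.3 / 15.3 = 3.81046
Then apply Darcy's law:
k = Q / (A * i)
k = 11.2032 / (29.7 * 3.81046)
k = 11.2032 / 113.171
k = 0.098994 cm/s


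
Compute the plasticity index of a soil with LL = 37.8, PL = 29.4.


Result: 8.4

Derivation:
Using PI = LL - PL
PI = 37.8 - 29.4
PI = 8.4


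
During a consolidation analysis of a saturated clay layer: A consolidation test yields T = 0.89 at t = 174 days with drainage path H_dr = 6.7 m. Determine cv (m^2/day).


Using cv = T * H_dr^2 / t
H_dr^2 = 6.7^2 = 44.89
cv = 0.89 * 44.89 / 174
cv = 0.22961 m^2/day


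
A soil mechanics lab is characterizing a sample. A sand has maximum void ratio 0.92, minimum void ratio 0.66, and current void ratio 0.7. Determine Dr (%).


Using Dr = (e_max - e) / (e_max - e_min) * 100
e_max - e = 0.92 - 0.7 = 0.22
e_max - e_min = 0.92 - 0.66 = 0.26
Dr = 0.22 / 0.26 * 100
Dr = 84.62 %


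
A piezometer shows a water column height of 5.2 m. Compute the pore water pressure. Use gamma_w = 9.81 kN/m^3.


Using u = gamma_w * h_w
u = 9.81 * 5.2
u = 51.01 kPa


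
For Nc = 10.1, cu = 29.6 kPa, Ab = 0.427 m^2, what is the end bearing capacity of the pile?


Using Qb = Nc * cu * Ab
Qb = 10.1 * 29.6 * 0.427
Qb = 127.66 kN


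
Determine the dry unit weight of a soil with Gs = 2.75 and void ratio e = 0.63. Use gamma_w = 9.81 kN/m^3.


Using gamma_d = Gs * gamma_w / (1 + e)
gamma_d = 2.75 * 9.81 / (1 + 0.63)
gamma_d = 2.75 * 9.81 / 1.63
gamma_d = 16.551 kN/m^3


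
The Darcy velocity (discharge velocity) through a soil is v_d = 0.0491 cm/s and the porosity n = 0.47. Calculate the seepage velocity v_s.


Result: 0.10447 cm/s

Derivation:
Using v_s = v_d / n
v_s = 0.0491 / 0.47
v_s = 0.10447 cm/s


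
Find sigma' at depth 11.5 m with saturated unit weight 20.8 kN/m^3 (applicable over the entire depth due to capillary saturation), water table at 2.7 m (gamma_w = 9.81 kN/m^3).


Result: 152.87 kPa

Derivation:
Total stress = gamma_sat * depth
sigma = 20.8 * 11.5 = 239.2 kPa
Pore water pressure u = gamma_w * (depth - d_wt)
u = 9.81 * (11.5 - 2.7) = 86.328 kPa
Effective stress = sigma - u
sigma' = 239.2 - 86.328 = 152.87 kPa


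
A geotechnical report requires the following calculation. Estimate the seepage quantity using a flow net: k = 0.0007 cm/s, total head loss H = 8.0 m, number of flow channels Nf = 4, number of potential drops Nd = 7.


Result: 3.2e-05 m^3/s per m

Derivation:
Convert k to m/s for unit consistency with H:
k = 0.0007 cm/s = 0.0007 / 100 m/s = 7e-06 m/s
Using q = k * H * Nf / Nd
Nf / Nd = 4 / 7 = 0.5714
q = 7e-06 * 8.0 * 0.5714
q = 3.2e-05 m^3/s per m


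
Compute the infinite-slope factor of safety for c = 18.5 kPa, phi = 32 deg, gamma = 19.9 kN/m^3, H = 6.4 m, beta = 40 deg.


Using Fs = c / (gamma*H*sin(beta)*cos(beta)) + tan(phi)/tan(beta)
Cohesion contribution = 18.5 / (19.9*6.4*sin(40)*cos(40))
Cohesion contribution = 0.294997
Friction contribution = tan(32)/tan(40) = 0.74469
Fs = 0.294997 + 0.74469
Fs = 1.04


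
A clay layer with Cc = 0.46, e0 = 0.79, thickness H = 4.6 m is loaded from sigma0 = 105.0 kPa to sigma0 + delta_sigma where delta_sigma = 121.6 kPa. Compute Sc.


Using Sc = Cc * H / (1 + e0) * log10((sigma0 + delta_sigma) / sigma0)
Stress ratio = (105.0 + 121.6) / 105.0 = 2.1581
log10(2.1581) = 0.334071
Cc * H / (1 + e0) = 0.46 * 4.6 / (1 + 0.79) = 1.18212
Sc = 1.18212 * 0.334071
Sc = 0.3949 m


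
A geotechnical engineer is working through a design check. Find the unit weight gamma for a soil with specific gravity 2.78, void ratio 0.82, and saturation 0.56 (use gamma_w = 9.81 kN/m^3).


Using gamma = gamma_w * (Gs + S*e) / (1 + e)
Numerator: Gs + S*e = 2.78 + 0.56*0.82 = 3.2392
Denominator: 1 + e = 1 + 0.82 = 1.82
gamma = 9.81 * 3.2392 / 1.82
gamma = 17.46 kN/m^3


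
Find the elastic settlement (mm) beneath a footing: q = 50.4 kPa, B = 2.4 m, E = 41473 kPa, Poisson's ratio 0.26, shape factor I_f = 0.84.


Using Se = q * B * (1 - nu^2) * I_f / E
1 - nu^2 = 1 - 0.26^2 = 0.9324
Se = 50.4 * 2.4 * 0.9324 * 0.84 / 41473
Se = 0.002284 m
Convert to mm: Se = 0.002284 * 1000 = 2.284 mm


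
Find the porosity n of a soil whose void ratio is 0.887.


Result: 0.4701

Derivation:
Using the relation n = e / (1 + e)
n = 0.887 / (1 + 0.887)
n = 0.887 / 1.887
n = 0.4701


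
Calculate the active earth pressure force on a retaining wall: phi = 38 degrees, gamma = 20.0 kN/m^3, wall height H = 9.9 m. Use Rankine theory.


Compute active earth pressure coefficient:
Ka = tan^2(45 - phi/2) = tan^2(26.0) = 0.237883
Compute active force:
Pa = 0.5 * Ka * gamma * H^2
Pa = 0.5 * 0.237883 * 20.0 * 9.9^2
Pa = 233.15 kN/m


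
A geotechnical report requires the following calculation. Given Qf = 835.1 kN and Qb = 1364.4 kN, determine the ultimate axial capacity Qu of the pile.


Using Qu = Qf + Qb
Qu = 835.1 + 1364.4
Qu = 2199.5 kN


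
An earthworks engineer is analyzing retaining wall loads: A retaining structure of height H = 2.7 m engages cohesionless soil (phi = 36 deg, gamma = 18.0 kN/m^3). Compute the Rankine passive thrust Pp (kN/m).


Result: 252.72 kN/m

Derivation:
Compute passive earth pressure coefficient:
Kp = tan^2(45 + phi/2) = tan^2(63.0) = 3.85184
Compute passive force:
Pp = 0.5 * Kp * gamma * H^2
Pp = 0.5 * 3.85184 * 18.0 * 2.7^2
Pp = 252.72 kN/m


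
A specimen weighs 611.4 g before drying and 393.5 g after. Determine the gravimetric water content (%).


Using w = (m_wet - m_dry) / m_dry * 100
m_wet - m_dry = 611.4 - 393.5 = 217.9 g
w = 217.9 / 393.5 * 100
w = 55.37 %


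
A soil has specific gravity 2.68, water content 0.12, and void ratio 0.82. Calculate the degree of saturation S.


Using S = Gs * w / e
S = 2.68 * 0.12 / 0.82
S = 0.3922


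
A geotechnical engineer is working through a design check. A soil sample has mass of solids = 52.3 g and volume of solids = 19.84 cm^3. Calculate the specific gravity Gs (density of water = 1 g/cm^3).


Using Gs = m_s / (V_s * rho_w)
Since rho_w = 1 g/cm^3:
Gs = 52.3 / 19.84
Gs = 2.636


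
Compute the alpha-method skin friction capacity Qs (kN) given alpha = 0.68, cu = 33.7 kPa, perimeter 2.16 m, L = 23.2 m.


Using Qs = alpha * cu * perimeter * L
Qs = 0.68 * 33.7 * 2.16 * 23.2
Qs = 1148.37 kN


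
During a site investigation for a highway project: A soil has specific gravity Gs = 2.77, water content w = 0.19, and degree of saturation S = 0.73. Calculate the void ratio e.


Using the relation e = Gs * w / S
e = 2.77 * 0.19 / 0.73
e = 0.721


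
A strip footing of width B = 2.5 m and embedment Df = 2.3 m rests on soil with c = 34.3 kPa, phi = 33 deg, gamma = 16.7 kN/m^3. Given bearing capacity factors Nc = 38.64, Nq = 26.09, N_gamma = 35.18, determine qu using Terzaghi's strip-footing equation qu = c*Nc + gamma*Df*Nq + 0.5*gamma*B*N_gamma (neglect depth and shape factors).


Compute qu = c*Nc + gamma*Df*Nq + 0.5*gamma*B*N_gamma
Term 1: 34.3 * 38.64 = 1325.352
Term 2: 16.7 * 2.3 * 26.09 = 1002.1169
Term 3: 0.5 * 16.7 * 2.5 * 35.18 = 734.3825
qu = 1325.352 + 1002.1169 + 734.3825
qu = 3061.85 kPa


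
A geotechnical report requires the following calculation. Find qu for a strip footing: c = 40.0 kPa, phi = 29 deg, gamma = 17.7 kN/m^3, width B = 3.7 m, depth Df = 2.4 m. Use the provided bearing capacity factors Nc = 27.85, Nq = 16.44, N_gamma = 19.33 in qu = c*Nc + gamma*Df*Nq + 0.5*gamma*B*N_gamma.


Compute qu = c*Nc + gamma*Df*Nq + 0.5*gamma*B*N_gamma
Term 1: 40.0 * 27.85 = 1114.0
Term 2: 17.7 * 2.4 * 16.44 = 698.3712
Term 3: 0.5 * 17.7 * 3.7 * 19.33 = 632.96085
qu = 1114.0 + 698.3712 + 632.96085
qu = 2445.33 kPa


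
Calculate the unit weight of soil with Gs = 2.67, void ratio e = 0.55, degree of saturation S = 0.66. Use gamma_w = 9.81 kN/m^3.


Using gamma = gamma_w * (Gs + S*e) / (1 + e)
Numerator: Gs + S*e = 2.67 + 0.66*0.55 = 3.033
Denominator: 1 + e = 1 + 0.55 = 1.55
gamma = 9.81 * 3.033 / 1.55
gamma = 19.196 kN/m^3


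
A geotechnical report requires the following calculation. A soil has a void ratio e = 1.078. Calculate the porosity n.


Using the relation n = e / (1 + e)
n = 1.078 / (1 + 1.078)
n = 1.078 / 2.078
n = 0.5188


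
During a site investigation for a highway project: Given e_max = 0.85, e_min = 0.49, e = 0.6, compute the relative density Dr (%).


Result: 69.44 %

Derivation:
Using Dr = (e_max - e) / (e_max - e_min) * 100
e_max - e = 0.85 - 0.6 = 0.25
e_max - e_min = 0.85 - 0.49 = 0.36
Dr = 0.25 / 0.36 * 100
Dr = 69.44 %


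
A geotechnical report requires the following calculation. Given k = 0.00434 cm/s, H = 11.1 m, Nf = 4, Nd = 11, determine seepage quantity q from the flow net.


Convert k to m/s for unit consistency with H:
k = 0.00434 cm/s = 0.00434 / 100 m/s = 4.34e-05 m/s
Using q = k * H * Nf / Nd
Nf / Nd = 4 / 11 = 0.3636
q = 4.34e-05 * 11.1 * 0.3636
q = 0.0001752 m^3/s per m


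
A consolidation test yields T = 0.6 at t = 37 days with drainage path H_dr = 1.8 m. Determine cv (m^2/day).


Result: 0.05254 m^2/day

Derivation:
Using cv = T * H_dr^2 / t
H_dr^2 = 1.8^2 = 3.24
cv = 0.6 * 3.24 / 37
cv = 0.05254 m^2/day


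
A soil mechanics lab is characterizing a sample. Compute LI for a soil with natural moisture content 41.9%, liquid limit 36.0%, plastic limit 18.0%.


Result: 1.328

Derivation:
First compute the plasticity index:
PI = LL - PL = 36.0 - 18.0 = 18.0
Then compute the liquidity index:
LI = (w - PL) / PI
LI = (41.9 - 18.0) / 18.0
LI = 1.328


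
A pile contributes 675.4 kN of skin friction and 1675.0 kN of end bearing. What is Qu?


Using Qu = Qf + Qb
Qu = 675.4 + 1675.0
Qu = 2350.4 kN


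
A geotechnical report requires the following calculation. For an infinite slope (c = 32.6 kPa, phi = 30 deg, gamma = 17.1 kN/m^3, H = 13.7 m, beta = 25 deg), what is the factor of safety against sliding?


Using Fs = c / (gamma*H*sin(beta)*cos(beta)) + tan(phi)/tan(beta)
Cohesion contribution = 32.6 / (17.1*13.7*sin(25)*cos(25))
Cohesion contribution = 0.36331
Friction contribution = tan(30)/tan(25) = 1.23813
Fs = 0.36331 + 1.23813
Fs = 1.601


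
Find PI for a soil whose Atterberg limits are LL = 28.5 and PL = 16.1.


Using PI = LL - PL
PI = 28.5 - 16.1
PI = 12.4


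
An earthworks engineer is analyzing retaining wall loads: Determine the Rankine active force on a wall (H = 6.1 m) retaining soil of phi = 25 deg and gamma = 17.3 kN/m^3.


Result: 130.63 kN/m

Derivation:
Compute active earth pressure coefficient:
Ka = tan^2(45 - phi/2) = tan^2(32.5) = 0.405859
Compute active force:
Pa = 0.5 * Ka * gamma * H^2
Pa = 0.5 * 0.405859 * 17.3 * 6.1^2
Pa = 130.63 kN/m


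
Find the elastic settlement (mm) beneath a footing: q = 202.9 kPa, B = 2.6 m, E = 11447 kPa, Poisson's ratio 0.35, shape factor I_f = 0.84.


Result: 33.97 mm

Derivation:
Using Se = q * B * (1 - nu^2) * I_f / E
1 - nu^2 = 1 - 0.35^2 = 0.8775
Se = 202.9 * 2.6 * 0.8775 * 0.84 / 11447
Se = 0.033970 m
Convert to mm: Se = 0.033970 * 1000 = 33.97 mm


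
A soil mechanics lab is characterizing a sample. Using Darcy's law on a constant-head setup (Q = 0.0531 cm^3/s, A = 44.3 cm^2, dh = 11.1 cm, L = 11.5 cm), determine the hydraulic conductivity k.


Compute hydraulic gradient:
i = dh / L = 11.1 / 11.5 = 0.965217
Then apply Darcy's law:
k = Q / (A * i)
k = 0.0531 / (44.3 * 0.965217)
k = 0.0531 / 42.7591
k = 0.001242 cm/s


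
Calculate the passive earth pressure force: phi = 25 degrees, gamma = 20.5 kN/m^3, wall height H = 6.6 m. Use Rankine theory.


Result: 1100.11 kN/m

Derivation:
Compute passive earth pressure coefficient:
Kp = tan^2(45 + phi/2) = tan^2(57.5) = 2.463913
Compute passive force:
Pp = 0.5 * Kp * gamma * H^2
Pp = 0.5 * 2.463913 * 20.5 * 6.6^2
Pp = 1100.11 kN/m


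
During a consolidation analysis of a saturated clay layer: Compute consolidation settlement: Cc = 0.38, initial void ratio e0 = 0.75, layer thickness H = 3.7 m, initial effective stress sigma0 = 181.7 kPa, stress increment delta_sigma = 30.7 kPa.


Using Sc = Cc * H / (1 + e0) * log10((sigma0 + delta_sigma) / sigma0)
Stress ratio = (181.7 + 30.7) / 181.7 = 1.16896
log10(1.16896) = 0.0677996
Cc * H / (1 + e0) = 0.38 * 3.7 / (1 + 0.75) = 0.803429
Sc = 0.803429 * 0.0677996
Sc = 0.0545 m


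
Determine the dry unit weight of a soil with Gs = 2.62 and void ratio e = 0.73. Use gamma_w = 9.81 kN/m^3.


Using gamma_d = Gs * gamma_w / (1 + e)
gamma_d = 2.62 * 9.81 / (1 + 0.73)
gamma_d = 2.62 * 9.81 / 1.73
gamma_d = 14.857 kN/m^3


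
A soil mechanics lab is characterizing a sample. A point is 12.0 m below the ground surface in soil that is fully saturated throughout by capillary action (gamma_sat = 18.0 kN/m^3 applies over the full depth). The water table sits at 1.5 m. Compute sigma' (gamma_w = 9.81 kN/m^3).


Total stress = gamma_sat * depth
sigma = 18.0 * 12.0 = 216.0 kPa
Pore water pressure u = gamma_w * (depth - d_wt)
u = 9.81 * (12.0 - 1.5) = 103.005 kPa
Effective stress = sigma - u
sigma' = 216.0 - 103.005 = 113.0 kPa


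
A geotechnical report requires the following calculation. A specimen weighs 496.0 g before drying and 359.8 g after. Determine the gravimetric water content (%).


Using w = (m_wet - m_dry) / m_dry * 100
m_wet - m_dry = 496.0 - 359.8 = 136.2 g
w = 136.2 / 359.8 * 100
w = 37.85 %


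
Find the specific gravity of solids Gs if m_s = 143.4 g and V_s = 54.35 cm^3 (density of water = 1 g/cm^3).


Result: 2.638

Derivation:
Using Gs = m_s / (V_s * rho_w)
Since rho_w = 1 g/cm^3:
Gs = 143.4 / 54.35
Gs = 2.638


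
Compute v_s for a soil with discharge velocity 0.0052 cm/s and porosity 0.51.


Result: 0.0102 cm/s

Derivation:
Using v_s = v_d / n
v_s = 0.0052 / 0.51
v_s = 0.0102 cm/s


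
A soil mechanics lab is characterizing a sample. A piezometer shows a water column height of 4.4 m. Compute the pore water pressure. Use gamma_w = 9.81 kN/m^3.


Result: 43.16 kPa

Derivation:
Using u = gamma_w * h_w
u = 9.81 * 4.4
u = 43.16 kPa


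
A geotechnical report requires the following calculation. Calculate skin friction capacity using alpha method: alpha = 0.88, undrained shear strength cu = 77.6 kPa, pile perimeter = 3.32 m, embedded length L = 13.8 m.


Using Qs = alpha * cu * perimeter * L
Qs = 0.88 * 77.6 * 3.32 * 13.8
Qs = 3128.68 kN


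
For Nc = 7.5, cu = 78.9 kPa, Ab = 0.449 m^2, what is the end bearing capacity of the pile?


Using Qb = Nc * cu * Ab
Qb = 7.5 * 78.9 * 0.449
Qb = 265.7 kN


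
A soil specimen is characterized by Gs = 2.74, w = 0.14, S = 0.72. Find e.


Result: 0.5328

Derivation:
Using the relation e = Gs * w / S
e = 2.74 * 0.14 / 0.72
e = 0.5328


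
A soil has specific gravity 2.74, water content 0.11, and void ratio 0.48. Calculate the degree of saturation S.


Using S = Gs * w / e
S = 2.74 * 0.11 / 0.48
S = 0.6279


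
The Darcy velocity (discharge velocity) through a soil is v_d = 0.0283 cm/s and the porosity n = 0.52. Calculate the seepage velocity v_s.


Using v_s = v_d / n
v_s = 0.0283 / 0.52
v_s = 0.05442 cm/s


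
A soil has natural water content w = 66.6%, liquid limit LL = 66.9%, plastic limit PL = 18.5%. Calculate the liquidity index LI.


First compute the plasticity index:
PI = LL - PL = 66.9 - 18.5 = 48.4
Then compute the liquidity index:
LI = (w - PL) / PI
LI = (66.6 - 18.5) / 48.4
LI = 0.994


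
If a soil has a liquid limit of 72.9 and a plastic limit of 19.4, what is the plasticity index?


Result: 53.5

Derivation:
Using PI = LL - PL
PI = 72.9 - 19.4
PI = 53.5


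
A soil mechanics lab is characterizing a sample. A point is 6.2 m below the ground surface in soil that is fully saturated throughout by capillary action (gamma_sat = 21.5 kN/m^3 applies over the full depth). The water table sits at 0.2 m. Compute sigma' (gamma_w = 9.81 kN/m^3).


Total stress = gamma_sat * depth
sigma = 21.5 * 6.2 = 133.3 kPa
Pore water pressure u = gamma_w * (depth - d_wt)
u = 9.81 * (6.2 - 0.2) = 58.86 kPa
Effective stress = sigma - u
sigma' = 133.3 - 58.86 = 74.44 kPa


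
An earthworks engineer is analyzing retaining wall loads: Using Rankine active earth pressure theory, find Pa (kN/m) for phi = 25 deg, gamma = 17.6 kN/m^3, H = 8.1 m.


Compute active earth pressure coefficient:
Ka = tan^2(45 - phi/2) = tan^2(32.5) = 0.405859
Compute active force:
Pa = 0.5 * Ka * gamma * H^2
Pa = 0.5 * 0.405859 * 17.6 * 8.1^2
Pa = 234.33 kN/m


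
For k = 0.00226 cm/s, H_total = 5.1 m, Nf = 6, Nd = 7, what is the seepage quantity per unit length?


Convert k to m/s for unit consistency with H:
k = 0.00226 cm/s = 0.00226 / 100 m/s = 2.26e-05 m/s
Using q = k * H * Nf / Nd
Nf / Nd = 6 / 7 = 0.8571
q = 2.26e-05 * 5.1 * 0.8571
q = 9.879e-05 m^3/s per m


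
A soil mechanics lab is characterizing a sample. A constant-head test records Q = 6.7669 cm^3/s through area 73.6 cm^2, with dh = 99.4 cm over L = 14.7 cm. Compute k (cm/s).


Result: 0.013597 cm/s

Derivation:
Compute hydraulic gradient:
i = dh / L = 99.4 / 14.7 = 6.7619
Then apply Darcy's law:
k = Q / (A * i)
k = 6.7669 / (73.6 * 6.7619)
k = 6.7669 / 497.676
k = 0.013597 cm/s


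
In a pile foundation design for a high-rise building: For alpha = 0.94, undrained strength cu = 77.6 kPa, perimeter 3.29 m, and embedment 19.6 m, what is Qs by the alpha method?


Result: 4703.72 kN

Derivation:
Using Qs = alpha * cu * perimeter * L
Qs = 0.94 * 77.6 * 3.29 * 19.6
Qs = 4703.72 kN


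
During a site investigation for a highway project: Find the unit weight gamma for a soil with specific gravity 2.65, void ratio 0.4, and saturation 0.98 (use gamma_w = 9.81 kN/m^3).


Result: 21.316 kN/m^3

Derivation:
Using gamma = gamma_w * (Gs + S*e) / (1 + e)
Numerator: Gs + S*e = 2.65 + 0.98*0.4 = 3.042
Denominator: 1 + e = 1 + 0.4 = 1.4
gamma = 9.81 * 3.042 / 1.4
gamma = 21.316 kN/m^3


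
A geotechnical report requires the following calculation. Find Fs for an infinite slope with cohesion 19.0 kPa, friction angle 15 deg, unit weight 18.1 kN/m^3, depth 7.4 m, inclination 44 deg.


Using Fs = c / (gamma*H*sin(beta)*cos(beta)) + tan(phi)/tan(beta)
Cohesion contribution = 19.0 / (18.1*7.4*sin(44)*cos(44))
Cohesion contribution = 0.283882
Friction contribution = tan(15)/tan(44) = 0.27747
Fs = 0.283882 + 0.27747
Fs = 0.561


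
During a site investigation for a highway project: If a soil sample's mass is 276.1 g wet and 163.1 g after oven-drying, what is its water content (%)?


Using w = (m_wet - m_dry) / m_dry * 100
m_wet - m_dry = 276.1 - 163.1 = 113.0 g
w = 113.0 / 163.1 * 100
w = 69.28 %


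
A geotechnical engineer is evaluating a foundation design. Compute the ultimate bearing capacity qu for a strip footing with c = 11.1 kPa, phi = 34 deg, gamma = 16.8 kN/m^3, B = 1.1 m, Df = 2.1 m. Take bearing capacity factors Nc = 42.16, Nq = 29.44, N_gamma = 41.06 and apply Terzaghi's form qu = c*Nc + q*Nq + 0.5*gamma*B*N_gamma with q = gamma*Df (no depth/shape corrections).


Compute qu = c*Nc + gamma*Df*Nq + 0.5*gamma*B*N_gamma
Term 1: 11.1 * 42.16 = 467.976
Term 2: 16.8 * 2.1 * 29.44 = 1038.6432
Term 3: 0.5 * 16.8 * 1.1 * 41.06 = 379.3944
qu = 467.976 + 1038.6432 + 379.3944
qu = 1886.01 kPa


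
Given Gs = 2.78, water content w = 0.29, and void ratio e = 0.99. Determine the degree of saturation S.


Using S = Gs * w / e
S = 2.78 * 0.29 / 0.99
S = 0.8143


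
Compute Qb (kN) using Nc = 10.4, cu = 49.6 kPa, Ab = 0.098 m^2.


Using Qb = Nc * cu * Ab
Qb = 10.4 * 49.6 * 0.098
Qb = 50.55 kN


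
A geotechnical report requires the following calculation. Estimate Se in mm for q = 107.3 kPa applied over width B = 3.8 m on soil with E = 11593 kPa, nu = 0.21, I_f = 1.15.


Result: 38.663 mm

Derivation:
Using Se = q * B * (1 - nu^2) * I_f / E
1 - nu^2 = 1 - 0.21^2 = 0.9559
Se = 107.3 * 3.8 * 0.9559 * 1.15 / 11593
Se = 0.038663 m
Convert to mm: Se = 0.038663 * 1000 = 38.663 mm
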